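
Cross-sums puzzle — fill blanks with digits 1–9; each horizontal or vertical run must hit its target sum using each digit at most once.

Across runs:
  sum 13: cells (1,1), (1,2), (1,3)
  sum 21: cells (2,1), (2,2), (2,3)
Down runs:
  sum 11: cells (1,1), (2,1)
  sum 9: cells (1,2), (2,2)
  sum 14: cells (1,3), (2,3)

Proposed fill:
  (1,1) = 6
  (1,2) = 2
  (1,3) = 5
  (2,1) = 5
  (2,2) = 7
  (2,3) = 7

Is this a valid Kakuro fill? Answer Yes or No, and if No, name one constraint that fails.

No — the across run (2,1)–(2,3) sums to 19, not 21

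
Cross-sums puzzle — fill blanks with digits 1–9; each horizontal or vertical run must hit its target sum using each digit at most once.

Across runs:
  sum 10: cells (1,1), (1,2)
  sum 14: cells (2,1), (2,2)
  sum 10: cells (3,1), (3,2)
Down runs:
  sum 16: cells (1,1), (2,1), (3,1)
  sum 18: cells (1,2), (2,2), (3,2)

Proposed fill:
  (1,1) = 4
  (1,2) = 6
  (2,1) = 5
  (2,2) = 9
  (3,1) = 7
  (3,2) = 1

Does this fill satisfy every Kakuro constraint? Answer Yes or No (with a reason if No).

No — the across run (3,1)–(3,2) sums to 8, not 10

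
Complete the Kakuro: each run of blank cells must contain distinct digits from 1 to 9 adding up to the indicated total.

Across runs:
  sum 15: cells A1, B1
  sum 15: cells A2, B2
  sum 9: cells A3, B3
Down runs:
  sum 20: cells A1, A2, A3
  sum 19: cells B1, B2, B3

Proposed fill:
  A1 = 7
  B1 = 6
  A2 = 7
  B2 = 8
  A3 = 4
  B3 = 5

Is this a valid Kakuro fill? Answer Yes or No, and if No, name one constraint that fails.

No — the across run A1–B1 sums to 13, not 15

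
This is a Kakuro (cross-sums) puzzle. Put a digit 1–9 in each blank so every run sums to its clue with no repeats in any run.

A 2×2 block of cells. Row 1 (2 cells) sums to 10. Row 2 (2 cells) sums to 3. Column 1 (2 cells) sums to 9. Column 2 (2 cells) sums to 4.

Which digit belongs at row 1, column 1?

3 in 2 cells must be {1,2}; 4 in 2 cells must be {1,3}.
The 3 across and the 4 down share only 1, so (2,2) = 1.
(1,2) = 4 − 1 = 3 completes the 4 down.
(2,1) = 3 − 1 = 2 completes the 3 across.
(1,1) = 10 − 3 = 7 completes the 10 across.

7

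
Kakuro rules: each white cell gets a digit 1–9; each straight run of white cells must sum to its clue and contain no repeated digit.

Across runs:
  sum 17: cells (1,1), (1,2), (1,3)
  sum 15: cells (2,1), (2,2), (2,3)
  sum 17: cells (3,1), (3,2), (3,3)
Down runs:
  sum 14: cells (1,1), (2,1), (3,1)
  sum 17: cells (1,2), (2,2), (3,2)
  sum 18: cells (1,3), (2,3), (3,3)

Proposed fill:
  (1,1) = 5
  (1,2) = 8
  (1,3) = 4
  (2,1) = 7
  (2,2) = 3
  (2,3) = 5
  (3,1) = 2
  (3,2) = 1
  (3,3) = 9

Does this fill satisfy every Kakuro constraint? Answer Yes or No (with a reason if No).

No — the across run (3,1)–(3,3) sums to 12, not 17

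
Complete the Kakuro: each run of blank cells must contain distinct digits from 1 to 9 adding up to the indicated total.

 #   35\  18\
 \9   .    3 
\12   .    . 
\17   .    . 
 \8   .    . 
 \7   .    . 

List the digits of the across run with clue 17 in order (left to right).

17 in 2 cells must be {8,9}; 35 in 5 cells must be {5,6,7,8,9}.
R1C1 = 9 − 3 = 6 completes the 9 across.
Given what's placed, R3C2 must be 8 to fit the 17 across and 18 down.
Given what's placed, R5C1 must be 5 to fit the 7 across and 35 down.
R5C2 = 7 − 5 = 2 completes the 7 across.
Given what's placed, R2C2 must be 4 to fit the 12 across and 18 down.
R3C1 = 17 − 8 = 9 completes the 17 across.

9 8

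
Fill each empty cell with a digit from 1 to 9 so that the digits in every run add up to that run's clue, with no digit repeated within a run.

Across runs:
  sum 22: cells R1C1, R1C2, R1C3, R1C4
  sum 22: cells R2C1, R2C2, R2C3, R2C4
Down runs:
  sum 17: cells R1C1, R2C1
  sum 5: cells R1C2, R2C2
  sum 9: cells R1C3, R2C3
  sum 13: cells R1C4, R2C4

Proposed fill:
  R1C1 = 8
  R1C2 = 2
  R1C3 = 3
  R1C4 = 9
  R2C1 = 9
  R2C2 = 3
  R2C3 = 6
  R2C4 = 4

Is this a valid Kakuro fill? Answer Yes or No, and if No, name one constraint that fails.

Yes

Across: 8+2+3+9=22; 9+3+6+4=22. Down: 8+9=17; 2+3=5; 3+6=9; 9+4=13. No digit repeats within any run.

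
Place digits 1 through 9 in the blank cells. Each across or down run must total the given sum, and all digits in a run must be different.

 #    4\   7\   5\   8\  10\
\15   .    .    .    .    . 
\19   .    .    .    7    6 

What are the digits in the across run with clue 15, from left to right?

3 5 2 1 4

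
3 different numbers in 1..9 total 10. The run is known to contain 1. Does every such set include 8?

No

Counterexample: {1,2,7} sums to 10 under that restriction without using 8.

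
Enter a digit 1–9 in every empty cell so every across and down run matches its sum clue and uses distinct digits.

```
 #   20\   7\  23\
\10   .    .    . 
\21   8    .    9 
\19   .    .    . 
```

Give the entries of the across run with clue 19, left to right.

9, 2, 8

7 in 3 cells must be {1,2,4}; 23 in 3 cells must be {6,8,9}.
R1C3 = 6: the only remaining digit allowed by both the 10 across and the 23 down.
R2C2 = 21 − 17 = 4 completes the 21 across.
Given what's placed, R3C2 must be 2 to fit the 19 across and 7 down.
R3C3 = 23 − 15 = 8 completes the 23 down.
R1C1 = 3: the only remaining digit allowed by both the 10 across and the 20 down.
R1C2 = 10 − 9 = 1 completes the 10 across.
R3C1 = 19 − 10 = 9 completes the 19 across.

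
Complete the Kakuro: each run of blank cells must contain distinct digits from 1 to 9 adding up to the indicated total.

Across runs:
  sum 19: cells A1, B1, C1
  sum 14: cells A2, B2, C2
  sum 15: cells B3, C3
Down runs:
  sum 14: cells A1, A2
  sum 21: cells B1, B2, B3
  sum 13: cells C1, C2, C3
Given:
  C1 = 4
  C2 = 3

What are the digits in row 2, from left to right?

6 5 3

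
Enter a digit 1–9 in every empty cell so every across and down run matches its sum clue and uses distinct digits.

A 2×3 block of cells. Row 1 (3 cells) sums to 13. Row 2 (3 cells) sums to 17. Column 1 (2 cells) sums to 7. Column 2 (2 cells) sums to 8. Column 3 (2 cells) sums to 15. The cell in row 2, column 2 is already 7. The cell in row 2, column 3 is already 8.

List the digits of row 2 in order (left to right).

2, 7, 8

(1,2) = 8 − 7 = 1 completes the 8 down.
(1,3) = 15 − 8 = 7 completes the 15 down.
(2,1) = 17 − 15 = 2 completes the 17 across.
(1,1) = 13 − 8 = 5 completes the 13 across.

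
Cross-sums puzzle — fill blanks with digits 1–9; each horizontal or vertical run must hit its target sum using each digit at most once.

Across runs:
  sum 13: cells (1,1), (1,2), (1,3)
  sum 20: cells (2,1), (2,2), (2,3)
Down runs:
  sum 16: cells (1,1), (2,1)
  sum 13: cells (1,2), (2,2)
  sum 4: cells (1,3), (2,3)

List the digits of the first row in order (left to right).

7 5 1

16 in 2 cells must be {7,9}; 4 in 2 cells must be {1,3}.
The 20 across and the 4 down share only 3, so (2,3) = 3.
(1,3) = 4 − 3 = 1 completes the 4 down.
Given what's placed, (2,1) must be 9 to fit the 20 across and 16 down.
(2,2) = 20 − 12 = 8 completes the 20 across.
(1,1) = 16 − 9 = 7 completes the 16 down.
(1,2) = 13 − 8 = 5 completes the 13 across.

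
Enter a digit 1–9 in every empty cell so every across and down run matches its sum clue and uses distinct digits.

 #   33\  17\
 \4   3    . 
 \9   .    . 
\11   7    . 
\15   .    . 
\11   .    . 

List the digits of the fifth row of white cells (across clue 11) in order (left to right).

4 in 2 cells must be {1,3}.
R1C2 = 4 − 3 = 1 completes the 4 across.
R3C2 = 11 − 7 = 4 completes the 11 across.
R4C2 = 7: the only remaining digit allowed by both the 15 across and the 17 down.
R4C1 = 15 − 7 = 8 completes the 15 across.
Given what's placed, R2C1 must be 6 to fit the 9 across and 33 down.
R2C2 = 9 − 6 = 3 completes the 9 across.
R5C1 = 33 − 24 = 9 completes the 33 down.
R5C2 = 11 − 9 = 2 completes the 11 across.

9, 2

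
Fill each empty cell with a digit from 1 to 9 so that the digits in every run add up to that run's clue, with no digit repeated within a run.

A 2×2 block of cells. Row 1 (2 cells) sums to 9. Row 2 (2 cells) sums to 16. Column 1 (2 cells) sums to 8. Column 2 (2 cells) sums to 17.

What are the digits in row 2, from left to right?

16 in 2 cells must be {7,9}; 17 in 2 cells must be {8,9}.
The 9 across and the 17 down share only 8, so (1,2) = 8.
The 16 across and the 8 down share only 7, so (2,1) = 7.
(2,2) = 16 − 7 = 9 completes the 16 across.
(1,1) = 9 − 8 = 1 completes the 9 across.

7, 9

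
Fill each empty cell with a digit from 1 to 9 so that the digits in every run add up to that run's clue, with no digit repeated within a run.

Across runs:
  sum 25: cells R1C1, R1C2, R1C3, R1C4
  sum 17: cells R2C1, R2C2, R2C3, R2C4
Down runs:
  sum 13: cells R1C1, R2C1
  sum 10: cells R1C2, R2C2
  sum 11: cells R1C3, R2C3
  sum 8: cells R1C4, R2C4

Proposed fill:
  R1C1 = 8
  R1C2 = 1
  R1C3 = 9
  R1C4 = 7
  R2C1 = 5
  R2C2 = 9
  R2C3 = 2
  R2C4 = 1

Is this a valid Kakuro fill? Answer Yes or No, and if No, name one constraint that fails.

Yes

Across: 8+1+9+7=25; 5+9+2+1=17. Down: 8+5=13; 1+9=10; 9+2=11; 7+1=8. No digit repeats within any run.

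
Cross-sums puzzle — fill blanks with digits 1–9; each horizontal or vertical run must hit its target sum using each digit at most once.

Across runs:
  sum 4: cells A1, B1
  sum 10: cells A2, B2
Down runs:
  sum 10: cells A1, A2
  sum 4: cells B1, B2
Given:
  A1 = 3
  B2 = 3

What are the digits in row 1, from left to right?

4 in 2 cells must be {1,3}.
B1 = 4 − 3 = 1 completes the 4 across.
A2 = 10 − 3 = 7 completes the 10 across.

3 1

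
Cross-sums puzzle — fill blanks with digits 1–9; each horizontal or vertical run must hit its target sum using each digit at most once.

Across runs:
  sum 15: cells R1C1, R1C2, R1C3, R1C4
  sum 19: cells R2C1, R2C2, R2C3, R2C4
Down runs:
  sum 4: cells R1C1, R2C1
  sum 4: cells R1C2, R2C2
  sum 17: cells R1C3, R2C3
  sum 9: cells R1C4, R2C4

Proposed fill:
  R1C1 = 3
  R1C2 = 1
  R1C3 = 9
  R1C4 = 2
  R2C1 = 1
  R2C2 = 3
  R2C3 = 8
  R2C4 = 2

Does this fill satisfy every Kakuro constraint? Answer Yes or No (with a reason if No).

No — the down run R1C4–R2C4 sums to 4, not 9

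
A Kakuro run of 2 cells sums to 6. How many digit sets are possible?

2 distinct digits from 1–9 sum between 3 and 17.
Enumerating: {1,5}, {2,4}.

2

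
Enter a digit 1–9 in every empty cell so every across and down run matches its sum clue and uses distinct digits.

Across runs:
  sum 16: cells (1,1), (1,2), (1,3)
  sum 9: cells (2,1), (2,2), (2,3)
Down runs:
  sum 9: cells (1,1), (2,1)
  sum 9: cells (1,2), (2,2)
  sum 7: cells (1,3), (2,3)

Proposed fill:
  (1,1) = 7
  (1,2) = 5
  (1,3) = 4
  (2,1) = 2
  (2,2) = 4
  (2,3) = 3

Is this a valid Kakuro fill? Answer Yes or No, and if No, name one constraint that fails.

Yes

Across: 7+5+4=16; 2+4+3=9. Down: 7+2=9; 5+4=9; 4+3=7. No digit repeats within any run.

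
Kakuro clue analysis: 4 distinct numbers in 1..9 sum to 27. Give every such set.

{3,7,8,9}; {4,6,8,9}; {5,6,7,9}

4 distinct digits from 1–9 sum between 10 and 30.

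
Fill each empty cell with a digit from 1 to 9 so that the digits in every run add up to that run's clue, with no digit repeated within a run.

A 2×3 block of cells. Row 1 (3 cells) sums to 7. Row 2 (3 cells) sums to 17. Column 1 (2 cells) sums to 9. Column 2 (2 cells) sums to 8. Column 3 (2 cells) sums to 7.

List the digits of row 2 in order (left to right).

7 in 3 cells must be {1,2,4}.
Nothing is forced directly, so branch on (1,3), whose candidates are 1 or 2 or 4. If (1,3) = 1: that forces (1,2) = 2, (2,2) = 6, after which (2,3) would have to be in {2,3,4,7,8,9} for the 17 across but in {6} for the 7 down — contradiction. If (1,3) = 2: that forces (1,2) = 1, (2,2) = 7, after which (2,3) would have to be in {1,2,4,6,8,9} for the 17 across but in {5} for the 7 down — contradiction. So (1,3) = 4.
(2,3) = 7 − 4 = 3 completes the 7 down.
Nothing is forced directly, so branch on (2,2), whose candidates are 5 or 6. If (2,2) = 5: then (1,2) would have to be in {1,2} for the 7 across but in {3} for the 8 down — contradiction. So (2,2) = 6.
(1,2) = 8 − 6 = 2 completes the 8 down.
(2,1) = 17 − 9 = 8 completes the 17 across.
(1,1) = 7 − 6 = 1 completes the 7 across.

8, 6, 3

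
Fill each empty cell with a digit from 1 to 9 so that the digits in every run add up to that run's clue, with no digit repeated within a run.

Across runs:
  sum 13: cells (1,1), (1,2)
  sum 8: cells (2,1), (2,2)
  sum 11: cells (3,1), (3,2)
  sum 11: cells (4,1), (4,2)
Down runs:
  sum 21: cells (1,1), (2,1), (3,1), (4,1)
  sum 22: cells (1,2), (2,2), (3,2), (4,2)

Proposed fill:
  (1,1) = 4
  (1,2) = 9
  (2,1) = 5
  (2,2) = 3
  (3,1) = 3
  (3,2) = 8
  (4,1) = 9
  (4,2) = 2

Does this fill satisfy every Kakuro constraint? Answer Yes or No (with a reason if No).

Yes

Across: 4+9=13; 5+3=8; 3+8=11; 9+2=11. Down: 4+5+3+9=21; 9+3+8+2=22. No digit repeats within any run.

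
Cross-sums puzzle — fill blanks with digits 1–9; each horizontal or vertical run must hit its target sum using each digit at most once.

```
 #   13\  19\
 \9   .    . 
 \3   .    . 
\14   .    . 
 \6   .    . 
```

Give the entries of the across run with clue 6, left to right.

2, 4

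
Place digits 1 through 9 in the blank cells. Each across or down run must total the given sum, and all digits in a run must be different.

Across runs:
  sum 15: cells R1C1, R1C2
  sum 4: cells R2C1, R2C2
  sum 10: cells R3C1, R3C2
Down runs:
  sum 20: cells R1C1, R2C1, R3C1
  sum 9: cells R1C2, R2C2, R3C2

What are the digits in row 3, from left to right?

8 2

4 in 2 cells must be {1,3}.
The 15 across and the 9 down share only 6, so R1C2 = 6.
The 4 across and the 20 down share only 3, so R2C1 = 3.
R2C2 = 4 − 3 = 1 completes the 4 across.
R3C2 = 9 − 7 = 2 completes the 9 down.
R1C1 = 15 − 6 = 9 completes the 15 across.
R3C1 = 10 − 2 = 8 completes the 10 across.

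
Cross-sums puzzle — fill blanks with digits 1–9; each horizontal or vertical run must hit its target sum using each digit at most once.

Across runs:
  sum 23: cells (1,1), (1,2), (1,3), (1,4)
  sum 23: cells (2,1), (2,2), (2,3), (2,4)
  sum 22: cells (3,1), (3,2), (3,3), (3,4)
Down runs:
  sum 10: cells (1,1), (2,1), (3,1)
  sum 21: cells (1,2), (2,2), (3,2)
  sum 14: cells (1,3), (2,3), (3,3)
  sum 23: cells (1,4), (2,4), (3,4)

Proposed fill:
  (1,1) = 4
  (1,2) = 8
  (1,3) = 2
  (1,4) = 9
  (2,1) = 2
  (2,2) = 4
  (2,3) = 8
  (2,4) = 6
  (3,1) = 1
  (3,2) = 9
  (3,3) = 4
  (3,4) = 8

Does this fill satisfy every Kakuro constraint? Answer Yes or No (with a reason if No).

No — the down run (1,1)–(3,1) sums to 7, not 10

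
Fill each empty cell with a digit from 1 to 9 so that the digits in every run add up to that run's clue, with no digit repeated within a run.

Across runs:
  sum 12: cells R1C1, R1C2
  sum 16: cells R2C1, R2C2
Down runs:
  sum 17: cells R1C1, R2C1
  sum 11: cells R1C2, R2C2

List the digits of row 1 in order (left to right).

8 4

16 in 2 cells must be {7,9}; 17 in 2 cells must be {8,9}.
The 16 across and the 17 down share only 9, so R2C1 = 9.
R2C2 = 16 − 9 = 7 completes the 16 across.
R1C1 = 17 − 9 = 8 completes the 17 down.
R1C2 = 12 − 8 = 4 completes the 12 across.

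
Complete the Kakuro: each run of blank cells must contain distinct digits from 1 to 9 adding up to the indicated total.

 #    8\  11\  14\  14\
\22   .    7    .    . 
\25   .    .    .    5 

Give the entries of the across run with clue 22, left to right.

R1C4 = 14 − 5 = 9 completes the 14 down.
R2C2 = 11 − 7 = 4 completes the 11 down.
R2C3 = 9: the only remaining digit allowed by both the 25 across and the 14 down.
R1C3 = 14 − 9 = 5 completes the 14 down.
R2C1 = 25 − 18 = 7 completes the 25 across.
R1C1 = 22 − 21 = 1 completes the 22 across.

1, 7, 5, 9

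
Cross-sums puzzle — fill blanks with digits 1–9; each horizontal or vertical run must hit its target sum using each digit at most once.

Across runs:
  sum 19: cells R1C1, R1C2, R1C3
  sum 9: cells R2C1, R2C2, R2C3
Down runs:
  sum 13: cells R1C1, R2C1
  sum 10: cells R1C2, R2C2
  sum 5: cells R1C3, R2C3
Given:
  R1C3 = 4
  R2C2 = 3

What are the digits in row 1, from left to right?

8, 7, 4

R1C2 = 10 − 3 = 7 completes the 10 down.
R2C3 = 5 − 4 = 1 completes the 5 down.
R1C1 = 19 − 11 = 8 completes the 19 across.
R2C1 = 9 − 4 = 5 completes the 9 across.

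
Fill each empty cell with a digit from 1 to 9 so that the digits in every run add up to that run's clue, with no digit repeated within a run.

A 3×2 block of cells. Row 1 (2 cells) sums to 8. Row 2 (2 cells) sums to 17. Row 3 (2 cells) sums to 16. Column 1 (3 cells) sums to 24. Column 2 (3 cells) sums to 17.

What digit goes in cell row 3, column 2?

7

17 in 2 cells must be {8,9}; 16 in 2 cells must be {7,9}; 24 in 3 cells must be {7,8,9}.
The 8 across and the 24 down share only 7, so (1,1) = 7.
(1,2) = 8 − 7 = 1 completes the 8 across.
Given what's placed, (2,2) must be 9 to fit the 17 across and 17 down.
(3,1) = 9: the only remaining digit allowed by both the 16 across and the 24 down.
(3,2) = 16 − 9 = 7 completes the 16 across.
(2,1) = 17 − 9 = 8 completes the 17 across.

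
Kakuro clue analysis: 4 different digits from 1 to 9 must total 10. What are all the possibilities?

4 distinct digits from 1–9 sum between 10 and 30.
Only one set works: {1,2,3,4}.

{1,2,3,4}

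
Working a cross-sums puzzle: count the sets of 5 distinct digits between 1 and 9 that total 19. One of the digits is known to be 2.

5 distinct digits from 1–9 sum between 15 and 35.
Keeping only sets containing 2.
Enumerating: {1,2,3,4,9}, {1,2,3,5,8}, {1,2,3,6,7}, {1,2,4,5,7}.

4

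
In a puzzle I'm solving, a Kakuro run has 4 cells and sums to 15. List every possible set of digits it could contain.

{1,2,3,9}; {1,2,4,8}; {1,2,5,7}; {1,3,4,7}; {1,3,5,6}; {2,3,4,6}

4 distinct digits from 1–9 sum between 10 and 30.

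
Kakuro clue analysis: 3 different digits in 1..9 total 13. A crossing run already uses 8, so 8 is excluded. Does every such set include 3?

Counterexample: {1,5,7} sums to 13 under that restriction without using 3.

No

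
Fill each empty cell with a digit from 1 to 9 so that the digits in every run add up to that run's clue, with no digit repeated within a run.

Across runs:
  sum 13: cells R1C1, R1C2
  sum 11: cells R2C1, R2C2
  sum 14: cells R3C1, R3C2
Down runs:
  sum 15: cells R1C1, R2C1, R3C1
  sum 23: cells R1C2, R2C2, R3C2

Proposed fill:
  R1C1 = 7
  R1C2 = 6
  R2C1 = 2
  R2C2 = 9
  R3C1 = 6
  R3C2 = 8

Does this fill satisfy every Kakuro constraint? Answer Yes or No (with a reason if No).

Yes

Across: 7+6=13; 2+9=11; 6+8=14. Down: 7+2+6=15; 6+9+8=23. No digit repeats within any run.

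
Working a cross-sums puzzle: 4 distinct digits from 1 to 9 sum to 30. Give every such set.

{6,7,8,9}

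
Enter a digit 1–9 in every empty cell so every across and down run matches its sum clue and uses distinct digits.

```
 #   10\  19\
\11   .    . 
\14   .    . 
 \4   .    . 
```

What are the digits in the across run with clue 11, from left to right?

4 7

4 in 2 cells must be {1,3}.
The 4 across and the 19 down share only 3, so R3C2 = 3.
Given what's placed, R2C2 must be 9 to fit the 14 across and 19 down.
R3C1 = 4 − 3 = 1 completes the 4 across.
R1C2 = 19 − 12 = 7 completes the 19 down.
R2C1 = 14 − 9 = 5 completes the 14 across.
R1C1 = 11 − 7 = 4 completes the 11 across.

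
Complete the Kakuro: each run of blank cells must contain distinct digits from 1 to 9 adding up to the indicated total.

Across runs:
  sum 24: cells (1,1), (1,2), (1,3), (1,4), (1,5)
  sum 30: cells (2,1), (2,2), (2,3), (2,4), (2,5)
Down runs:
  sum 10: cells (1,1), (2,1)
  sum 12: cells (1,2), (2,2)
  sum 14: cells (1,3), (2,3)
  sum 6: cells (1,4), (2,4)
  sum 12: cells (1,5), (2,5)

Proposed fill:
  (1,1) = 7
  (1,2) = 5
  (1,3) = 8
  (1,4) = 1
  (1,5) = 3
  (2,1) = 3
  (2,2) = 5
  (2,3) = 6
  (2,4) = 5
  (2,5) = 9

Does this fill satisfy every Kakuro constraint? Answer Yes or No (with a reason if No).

No — the down run (1,2)–(2,2) sums to 10, not 12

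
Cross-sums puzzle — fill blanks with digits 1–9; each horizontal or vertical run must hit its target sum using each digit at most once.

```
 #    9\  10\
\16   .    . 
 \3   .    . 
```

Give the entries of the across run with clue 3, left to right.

2 1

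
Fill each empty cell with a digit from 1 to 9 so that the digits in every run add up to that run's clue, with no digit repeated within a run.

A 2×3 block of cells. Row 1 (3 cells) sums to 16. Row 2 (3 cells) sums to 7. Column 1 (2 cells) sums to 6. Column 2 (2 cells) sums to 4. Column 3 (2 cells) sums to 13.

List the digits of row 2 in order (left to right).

7 in 3 cells must be {1,2,4}; 4 in 2 cells must be {1,3}.
The 7 across and the 4 down share only 1, so (2,2) = 1.
Given what's placed, (2,3) must be 4 to fit the 7 across and 13 down.
(1,2) = 4 − 1 = 3 completes the 4 down.
(1,3) = 13 − 4 = 9 completes the 13 down.
(2,1) = 7 − 5 = 2 completes the 7 across.
(1,1) = 16 − 12 = 4 completes the 16 across.

2 1 4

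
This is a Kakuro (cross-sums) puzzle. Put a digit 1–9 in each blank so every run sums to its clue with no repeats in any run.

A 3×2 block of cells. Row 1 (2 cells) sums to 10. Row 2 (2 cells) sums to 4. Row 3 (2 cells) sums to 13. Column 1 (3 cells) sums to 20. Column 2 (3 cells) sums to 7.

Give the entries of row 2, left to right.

3 1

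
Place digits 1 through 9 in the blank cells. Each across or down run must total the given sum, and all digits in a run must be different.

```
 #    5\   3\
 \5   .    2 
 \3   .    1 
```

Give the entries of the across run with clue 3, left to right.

2 1

3 in 2 cells must be {1,2}.
R1C1 = 5 − 2 = 3 completes the 5 across.
R2C1 = 3 − 1 = 2 completes the 3 across.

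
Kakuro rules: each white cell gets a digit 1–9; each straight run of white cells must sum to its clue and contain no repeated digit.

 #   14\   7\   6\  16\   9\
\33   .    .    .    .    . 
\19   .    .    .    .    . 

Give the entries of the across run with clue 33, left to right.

8, 4, 5, 9, 7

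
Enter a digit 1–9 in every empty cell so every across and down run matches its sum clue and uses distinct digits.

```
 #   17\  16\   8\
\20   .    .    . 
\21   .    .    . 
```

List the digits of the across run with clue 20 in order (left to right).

8 9 3

17 in 2 cells must be {8,9}; 16 in 2 cells must be {7,9}.
Nothing is forced directly, so branch on R1C1, whose candidates are 8 or 9. If R1C1 = 9: that forces R1C2 = 7, after which R1C3 would have to be in {4} for the 20 across but in {1,2,3,5,6,7} for the 8 down — contradiction. So R1C1 = 8.
R2C1 = 17 − 8 = 9 completes the 17 down.
Given what's placed, R2C2 must be 7 to fit the 21 across and 16 down.
R2C3 = 21 − 16 = 5 completes the 21 across.
R1C2 = 16 − 7 = 9 completes the 16 down.
R1C3 = 20 − 17 = 3 completes the 20 across.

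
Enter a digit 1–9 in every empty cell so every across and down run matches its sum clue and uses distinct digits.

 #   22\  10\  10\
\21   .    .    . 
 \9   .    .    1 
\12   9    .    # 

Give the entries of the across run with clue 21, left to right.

7 5 9

R1C3 = 10 − 1 = 9 completes the 10 down.
R3C2 = 12 − 9 = 3 completes the 12 across.
R1C2 = 5: the only remaining digit allowed by both the 21 across and the 10 down.
R2C2 = 10 − 8 = 2 completes the 10 down.
R1C1 = 21 − 14 = 7 completes the 21 across.
R2C1 = 9 − 3 = 6 completes the 9 across.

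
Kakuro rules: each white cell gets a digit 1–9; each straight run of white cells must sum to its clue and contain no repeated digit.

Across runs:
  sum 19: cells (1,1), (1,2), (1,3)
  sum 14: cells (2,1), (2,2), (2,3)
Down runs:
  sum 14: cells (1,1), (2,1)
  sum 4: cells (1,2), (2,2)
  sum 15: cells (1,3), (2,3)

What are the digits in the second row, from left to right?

4 in 2 cells must be {1,3}.
The 19 across and the 4 down share only 3, so (1,2) = 3.
(2,2) = 4 − 3 = 1 completes the 4 down.
Given what's placed, (1,1) must be 9 to fit the 19 across and 14 down.
(1,3) = 19 − 12 = 7 completes the 19 across.
(2,1) = 14 − 9 = 5 completes the 14 down.
(2,3) = 14 − 6 = 8 completes the 14 across.

5 1 8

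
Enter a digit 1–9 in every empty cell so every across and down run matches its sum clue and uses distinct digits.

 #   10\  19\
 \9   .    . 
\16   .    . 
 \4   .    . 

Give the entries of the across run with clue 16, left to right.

16 in 2 cells must be {7,9}; 4 in 2 cells must be {1,3}.
The 16 across and the 10 down share only 7, so R2C1 = 7.
R2C2 = 16 − 7 = 9 completes the 16 across.
Given what's placed, R3C1 must be 1 to fit the 4 across and 10 down.
R3C2 = 4 − 1 = 3 completes the 4 across.
R1C1 = 10 − 8 = 2 completes the 10 down.
R1C2 = 9 − 2 = 7 completes the 9 across.

7 9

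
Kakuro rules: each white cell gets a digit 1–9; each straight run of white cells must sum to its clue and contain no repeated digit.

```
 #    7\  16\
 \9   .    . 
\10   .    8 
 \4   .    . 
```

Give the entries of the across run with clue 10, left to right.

2 8

4 in 2 cells must be {1,3}; 7 in 3 cells must be {1,2,4}.
R2C1 = 10 − 8 = 2 completes the 10 across.
R3C1 = 1: the only remaining digit allowed by both the 4 across and the 7 down.
R3C2 = 4 − 1 = 3 completes the 4 across.
R1C1 = 7 − 3 = 4 completes the 7 down.
R1C2 = 9 − 4 = 5 completes the 9 across.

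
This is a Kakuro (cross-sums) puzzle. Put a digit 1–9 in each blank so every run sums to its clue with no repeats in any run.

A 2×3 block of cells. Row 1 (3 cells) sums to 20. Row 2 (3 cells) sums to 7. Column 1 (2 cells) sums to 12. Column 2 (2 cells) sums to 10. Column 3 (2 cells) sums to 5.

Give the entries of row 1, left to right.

7 in 3 cells must be {1,2,4}.
The 7 across and the 12 down share only 4, so (2,1) = 4.
(1,1) = 12 − 4 = 8 completes the 12 down.
Given what's placed, (1,3) must be 3 to fit the 20 across and 5 down.
(2,3) = 5 − 3 = 2 completes the 5 down.
(1,2) = 20 − 11 = 9 completes the 20 across.
(2,2) = 7 − 6 = 1 completes the 7 across.

8 9 3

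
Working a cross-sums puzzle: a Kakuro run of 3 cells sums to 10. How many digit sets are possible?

4

3 distinct digits from 1–9 sum between 6 and 24.
Enumerating: {1,2,7}, {1,3,6}, {1,4,5}, {2,3,5}.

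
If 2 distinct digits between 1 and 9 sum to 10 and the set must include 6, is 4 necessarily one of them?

Yes

The only way to make 10 from 2 distinct digits under that restriction is {4,6}, which contains 4.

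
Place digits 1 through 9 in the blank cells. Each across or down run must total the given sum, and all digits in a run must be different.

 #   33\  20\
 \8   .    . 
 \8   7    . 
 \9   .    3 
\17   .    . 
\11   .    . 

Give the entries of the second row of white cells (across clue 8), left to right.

7 1

17 in 2 cells must be {8,9}.
R2C2 = 8 − 7 = 1 completes the 8 across.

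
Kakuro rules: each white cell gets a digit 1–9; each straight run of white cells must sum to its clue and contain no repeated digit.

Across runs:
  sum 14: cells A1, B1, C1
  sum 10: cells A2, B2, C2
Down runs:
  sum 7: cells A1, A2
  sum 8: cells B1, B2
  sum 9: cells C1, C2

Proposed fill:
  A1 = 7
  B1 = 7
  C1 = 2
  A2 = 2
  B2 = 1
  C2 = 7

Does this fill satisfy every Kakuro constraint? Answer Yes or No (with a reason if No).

No — the down run A1–A2 sums to 9, not 7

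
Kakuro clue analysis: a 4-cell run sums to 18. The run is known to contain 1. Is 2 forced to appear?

Counterexample: {1,3,5,9} sums to 18 under that restriction without using 2.

No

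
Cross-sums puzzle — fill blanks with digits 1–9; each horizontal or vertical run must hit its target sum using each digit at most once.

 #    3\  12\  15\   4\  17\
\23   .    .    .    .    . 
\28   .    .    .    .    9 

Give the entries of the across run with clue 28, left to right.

3 in 2 cells must be {1,2}; 4 in 2 cells must be {1,3}; 17 in 2 cells must be {8,9}.
R1C5 = 17 − 9 = 8 completes the 17 down.
Nothing is forced directly, so branch on R1C4, whose candidates are 1 or 3. If R1C4 = 3: that forces R2C4 = 1, after which R2C1 would have to be in {3,4,5,6,7,8} for the 28 across but in {1,2} for the 3 down — contradiction. So R1C4 = 1.
Given what's placed, R1C1 must be 2 to fit the 23 across and 3 down.
R2C1 = 3 − 2 = 1 completes the 3 down.
R2C4 = 4 − 1 = 3 completes the 4 down.
Nothing is forced directly, so branch on R2C2, whose candidates are 7 or 8. If R2C2 = 8: then R1C2 would have to be in {3,5,7,9} for the 23 across but in {4} for the 12 down — contradiction. So R2C2 = 7.
R1C2 = 12 − 7 = 5 completes the 12 down.
R1C3 = 23 − 16 = 7 completes the 23 across.
R2C3 = 28 − 20 = 8 completes the 28 across.

1 7 8 3 9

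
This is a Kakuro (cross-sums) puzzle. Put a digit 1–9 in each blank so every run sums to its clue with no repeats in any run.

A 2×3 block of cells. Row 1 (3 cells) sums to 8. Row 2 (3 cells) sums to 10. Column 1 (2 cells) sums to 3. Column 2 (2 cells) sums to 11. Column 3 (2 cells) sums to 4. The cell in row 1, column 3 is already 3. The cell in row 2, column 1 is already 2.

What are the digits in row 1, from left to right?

1 4 3

3 in 2 cells must be {1,2}; 4 in 2 cells must be {1,3}.
(1,1) = 3 − 2 = 1 completes the 3 down.
(1,2) = 8 − 4 = 4 completes the 8 across.
(2,2) = 11 − 4 = 7 completes the 11 down.
(2,3) = 10 − 9 = 1 completes the 10 across.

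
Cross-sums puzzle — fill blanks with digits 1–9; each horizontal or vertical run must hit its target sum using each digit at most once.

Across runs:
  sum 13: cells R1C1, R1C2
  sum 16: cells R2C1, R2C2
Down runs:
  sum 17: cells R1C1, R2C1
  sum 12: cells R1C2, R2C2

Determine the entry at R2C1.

16 in 2 cells must be {7,9}; 17 in 2 cells must be {8,9}.
The 16 across and the 17 down share only 9, so R2C1 = 9.
R2C2 = 16 − 9 = 7 completes the 16 across.
R1C1 = 17 − 9 = 8 completes the 17 down.
R1C2 = 13 − 8 = 5 completes the 13 across.

9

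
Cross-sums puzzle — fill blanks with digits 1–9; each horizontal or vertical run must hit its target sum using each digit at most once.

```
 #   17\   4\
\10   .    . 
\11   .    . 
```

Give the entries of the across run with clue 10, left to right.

17 in 2 cells must be {8,9}; 4 in 2 cells must be {1,3}.
The 11 across and the 4 down share only 3, so R2C2 = 3.
R1C2 = 4 − 3 = 1 completes the 4 down.
R2C1 = 11 − 3 = 8 completes the 11 across.
R1C1 = 10 − 1 = 9 completes the 10 across.

9 1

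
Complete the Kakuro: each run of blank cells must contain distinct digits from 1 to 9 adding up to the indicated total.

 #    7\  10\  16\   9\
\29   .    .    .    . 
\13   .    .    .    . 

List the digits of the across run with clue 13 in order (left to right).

29 in 4 cells must be {5,7,8,9}; 16 in 2 cells must be {7,9}.
Only 5 fits R1C1 under both its across sum 29 and down sum 7.
R2C1 = 7 − 5 = 2 completes the 7 down.
Given what's placed, R2C3 must be 7 to fit the 13 across and 16 down.
R1C3 = 16 − 7 = 9 completes the 16 down.
No cell is forced outright now. R2C2 can only be 1 or 3 (the digits allowed by both its 13 across and its 10 down). If R2C2 = 1: then R1C2 would have to be in {7,8} for the 29 across but in {9} for the 10 down — contradiction. So R2C2 = 3.
R1C2 = 10 − 3 = 7 completes the 10 down.
R1C4 = 29 − 21 = 8 completes the 29 across.
R2C4 = 13 − 12 = 1 completes the 13 across.

2 3 7 1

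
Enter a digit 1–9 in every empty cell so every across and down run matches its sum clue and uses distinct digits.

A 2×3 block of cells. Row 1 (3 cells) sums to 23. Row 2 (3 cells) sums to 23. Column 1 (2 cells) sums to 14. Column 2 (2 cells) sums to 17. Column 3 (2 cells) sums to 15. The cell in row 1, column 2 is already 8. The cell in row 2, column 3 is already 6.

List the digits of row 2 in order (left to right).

23 in 3 cells must be {6,8,9}; 17 in 2 cells must be {8,9}.
(1,3) = 15 − 6 = 9 completes the 15 down.
(2,2) = 17 − 8 = 9 completes the 17 down.
(1,1) = 23 − 17 = 6 completes the 23 across.
(2,1) = 23 − 15 = 8 completes the 23 across.

8, 9, 6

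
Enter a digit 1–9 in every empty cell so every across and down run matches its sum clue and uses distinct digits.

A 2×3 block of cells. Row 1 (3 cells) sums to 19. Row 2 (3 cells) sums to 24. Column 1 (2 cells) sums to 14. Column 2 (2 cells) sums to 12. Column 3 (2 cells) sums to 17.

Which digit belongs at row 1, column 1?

24 in 3 cells must be {7,8,9}; 17 in 2 cells must be {8,9}.
Nothing is forced directly, so branch on (2,1), whose candidates are 8 or 9. If (2,1) = 9: that forces (1,1) = 5, (1,2) = 8, after which (1,3) would have to be in {6} for the 19 across but in {8,9} for the 17 down — contradiction. So (2,1) = 8.
(1,1) = 14 − 8 = 6 completes the 14 down.
Given what's placed, (2,3) must be 9 to fit the 24 across and 17 down.
(1,3) = 17 − 9 = 8 completes the 17 down.
(2,2) = 24 − 17 = 7 completes the 24 across.
(1,2) = 19 − 14 = 5 completes the 19 across.

6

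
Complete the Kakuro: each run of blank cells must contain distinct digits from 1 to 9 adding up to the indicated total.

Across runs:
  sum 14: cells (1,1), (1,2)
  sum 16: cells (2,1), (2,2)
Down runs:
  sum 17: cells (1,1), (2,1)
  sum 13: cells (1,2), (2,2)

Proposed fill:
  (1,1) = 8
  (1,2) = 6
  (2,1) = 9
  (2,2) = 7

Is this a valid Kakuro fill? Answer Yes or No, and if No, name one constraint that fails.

Across: 8+6=14; 9+7=16. Down: 8+9=17; 6+7=13. No digit repeats within any run.

Yes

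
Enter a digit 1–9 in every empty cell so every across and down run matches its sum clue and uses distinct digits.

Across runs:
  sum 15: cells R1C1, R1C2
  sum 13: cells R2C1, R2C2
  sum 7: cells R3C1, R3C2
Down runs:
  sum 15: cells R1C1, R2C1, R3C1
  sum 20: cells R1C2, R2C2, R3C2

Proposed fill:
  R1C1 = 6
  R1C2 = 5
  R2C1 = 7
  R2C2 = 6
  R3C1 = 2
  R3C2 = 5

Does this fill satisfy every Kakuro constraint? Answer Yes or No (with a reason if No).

No — the down run R1C2–R3C2 sums to 16, not 20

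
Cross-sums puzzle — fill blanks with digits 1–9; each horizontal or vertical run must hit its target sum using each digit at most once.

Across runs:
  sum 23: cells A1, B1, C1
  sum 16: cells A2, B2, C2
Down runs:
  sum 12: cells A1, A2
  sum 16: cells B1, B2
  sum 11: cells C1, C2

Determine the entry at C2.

5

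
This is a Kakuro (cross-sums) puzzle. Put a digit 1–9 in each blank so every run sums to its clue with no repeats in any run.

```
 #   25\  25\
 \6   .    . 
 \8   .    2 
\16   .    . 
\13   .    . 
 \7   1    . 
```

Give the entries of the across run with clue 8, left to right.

16 in 2 cells must be {7,9}.
R2C1 = 8 − 2 = 6 completes the 8 across.

6 2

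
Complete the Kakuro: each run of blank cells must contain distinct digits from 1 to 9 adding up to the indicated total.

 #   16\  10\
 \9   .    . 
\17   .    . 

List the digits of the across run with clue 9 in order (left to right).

17 in 2 cells must be {8,9}; 16 in 2 cells must be {7,9}.
The 9 across and the 16 down share only 7, so R1C1 = 7.
R1C2 = 9 − 7 = 2 completes the 9 across.
R2C1 = 16 − 7 = 9 completes the 16 down.
R2C2 = 17 − 9 = 8 completes the 17 across.

7, 2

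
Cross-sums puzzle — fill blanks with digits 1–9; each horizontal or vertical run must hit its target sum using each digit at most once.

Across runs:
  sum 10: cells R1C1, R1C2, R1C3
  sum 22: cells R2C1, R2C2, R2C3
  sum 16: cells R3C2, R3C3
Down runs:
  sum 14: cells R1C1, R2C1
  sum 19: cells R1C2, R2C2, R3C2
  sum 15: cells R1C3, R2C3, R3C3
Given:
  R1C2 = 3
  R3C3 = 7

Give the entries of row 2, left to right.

16 in 2 cells must be {7,9}.
R3C2 = 16 − 7 = 9 completes the 16 across.
R2C2 = 19 − 12 = 7 completes the 19 down.
Given what's placed, R2C3 must be 6 to fit the 22 across and 15 down.
R1C3 = 15 − 13 = 2 completes the 15 down.
R2C1 = 22 − 13 = 9 completes the 22 across.
R1C1 = 10 − 5 = 5 completes the 10 across.

9 7 6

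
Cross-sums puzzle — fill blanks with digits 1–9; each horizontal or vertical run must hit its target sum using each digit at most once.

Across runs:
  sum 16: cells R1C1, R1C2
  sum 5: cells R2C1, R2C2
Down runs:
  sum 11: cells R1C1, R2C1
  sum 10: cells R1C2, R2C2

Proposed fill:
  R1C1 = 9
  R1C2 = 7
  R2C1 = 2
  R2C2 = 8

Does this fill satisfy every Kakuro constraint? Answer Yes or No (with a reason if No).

No — the across run R2C1–R2C2 sums to 10, not 5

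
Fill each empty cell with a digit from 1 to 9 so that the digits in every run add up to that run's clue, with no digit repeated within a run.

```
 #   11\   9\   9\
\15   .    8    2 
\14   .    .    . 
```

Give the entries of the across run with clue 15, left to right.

5, 8, 2

R1C1 = 15 − 10 = 5 completes the 15 across.
R2C1 = 11 − 5 = 6 completes the 11 down.
R2C2 = 9 − 8 = 1 completes the 9 down.
R2C3 = 14 − 7 = 7 completes the 14 across.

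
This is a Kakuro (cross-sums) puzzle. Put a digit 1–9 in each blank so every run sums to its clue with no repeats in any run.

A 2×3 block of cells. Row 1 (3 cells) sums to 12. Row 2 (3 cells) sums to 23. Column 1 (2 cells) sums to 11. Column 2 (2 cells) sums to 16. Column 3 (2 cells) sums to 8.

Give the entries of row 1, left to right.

23 in 3 cells must be {6,8,9}; 16 in 2 cells must be {7,9}.
The 23 across and the 16 down share only 9, so (2,2) = 9.
Given what's placed, (2,3) must be 6 to fit the 23 across and 8 down.
(1,2) = 16 − 9 = 7 completes the 16 down.
(1,3) = 8 − 6 = 2 completes the 8 down.
(2,1) = 23 − 15 = 8 completes the 23 across.
(1,1) = 12 − 9 = 3 completes the 12 across.

3 7 2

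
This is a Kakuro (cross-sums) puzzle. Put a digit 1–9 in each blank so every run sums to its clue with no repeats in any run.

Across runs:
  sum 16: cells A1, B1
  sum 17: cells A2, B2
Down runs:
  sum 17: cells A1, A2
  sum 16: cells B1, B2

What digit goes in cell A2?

8

16 in 2 cells must be {7,9}; 17 in 2 cells must be {8,9}.
The 16 across and the 17 down share only 9, so A1 = 9.
B1 = 16 − 9 = 7 completes the 16 across.
A2 = 17 − 9 = 8 completes the 17 down.
B2 = 17 − 8 = 9 completes the 17 across.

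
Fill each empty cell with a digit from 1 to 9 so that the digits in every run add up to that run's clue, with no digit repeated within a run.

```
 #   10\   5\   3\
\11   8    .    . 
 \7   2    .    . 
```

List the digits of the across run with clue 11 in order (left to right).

7 in 3 cells must be {1,2,4}; 3 in 2 cells must be {1,2}.
R2C3 = 1: the only remaining digit allowed by both the 7 across and the 3 down.
R1C3 = 3 − 1 = 2 completes the 3 down.
R2C2 = 7 − 3 = 4 completes the 7 across.
R1C2 = 11 − 10 = 1 completes the 11 across.

8, 1, 2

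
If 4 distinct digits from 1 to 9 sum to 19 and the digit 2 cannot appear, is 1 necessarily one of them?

No

Counterexample: {3,4,5,7} sums to 19 under that restriction without using 1.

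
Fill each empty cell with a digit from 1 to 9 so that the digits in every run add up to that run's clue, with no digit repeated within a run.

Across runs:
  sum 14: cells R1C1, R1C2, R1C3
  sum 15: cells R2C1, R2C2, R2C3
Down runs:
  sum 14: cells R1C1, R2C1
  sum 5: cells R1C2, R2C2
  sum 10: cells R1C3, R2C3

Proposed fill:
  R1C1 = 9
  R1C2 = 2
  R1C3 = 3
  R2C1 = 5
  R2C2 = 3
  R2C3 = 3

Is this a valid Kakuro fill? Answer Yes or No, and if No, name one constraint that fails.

No — the across run R2C1–R2C3 sums to 11, not 15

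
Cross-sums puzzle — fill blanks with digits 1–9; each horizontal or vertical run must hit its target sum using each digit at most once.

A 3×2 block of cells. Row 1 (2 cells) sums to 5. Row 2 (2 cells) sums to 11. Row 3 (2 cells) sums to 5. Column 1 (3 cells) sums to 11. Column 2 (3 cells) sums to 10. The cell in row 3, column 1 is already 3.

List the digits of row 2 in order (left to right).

6 5

(3,2) = 5 − 3 = 2 completes the 5 across.
Nothing is forced directly, so branch on (1,1), whose candidates are 1 or 2. If (1,1) = 1: then (1,2) would have to be in {4} for the 5 across but in {1,3,5,7} for the 10 down — contradiction. So (1,1) = 2.
(1,2) = 5 − 2 = 3 completes the 5 across.
(2,1) = 11 − 5 = 6 completes the 11 down.
(2,2) = 11 − 6 = 5 completes the 11 across.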